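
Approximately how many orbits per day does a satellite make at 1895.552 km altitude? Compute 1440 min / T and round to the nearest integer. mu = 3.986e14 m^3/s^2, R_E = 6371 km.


r = 8.266552e+06 m
T = 2*pi*sqrt(r^3/mu) = 7479.9350 s = 124.6656 min
revs/day = 1440 / 124.6656 = 11.5509
Rounded: 12 revolutions per day

12 revolutions per day


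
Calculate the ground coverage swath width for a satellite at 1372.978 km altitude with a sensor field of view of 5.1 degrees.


FOV = 5.1 deg = 0.08901179 rad
swath = 2 * alt * tan(FOV/2) = 2 * 1372.978 * tan(0.0445059)
swath = 2 * 1372.978 * 0.0445353
swath = 122.2920 km

122.2920 km


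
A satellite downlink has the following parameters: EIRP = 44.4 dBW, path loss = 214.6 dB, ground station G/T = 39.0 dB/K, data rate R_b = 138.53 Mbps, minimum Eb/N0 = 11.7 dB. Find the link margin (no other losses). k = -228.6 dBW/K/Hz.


C/N0 = EIRP - FSPL + G/T - k = 44.4 - 214.6 + 39.0 - (-228.6)
C/N0 = 97.4000 dB-Hz
R_b = 138.53 Mbps = 1.3853e+08 bps -> 10*log10(R_b) = 81.4154 dB-Hz
Eb/N0 = C/N0 - 10*log10(R_b) = 97.4000 - 81.4154 = 15.9846 dB
Margin = Eb/N0 - Eb/N0_req = 15.9846 - 11.7 = 4.2846 dB (link closes)

4.2846 dB


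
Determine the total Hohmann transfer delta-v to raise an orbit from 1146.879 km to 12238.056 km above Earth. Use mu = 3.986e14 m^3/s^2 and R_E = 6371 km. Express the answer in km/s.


r1 = 7517.8790 km = 7.517879e+06 m
r2 = 18609.0560 km = 1.8609056e+07 m
dv1 = sqrt(mu/r1)*(sqrt(2*r2/(r1+r2)) - 1) = 1409.1810 m/s
dv2 = sqrt(mu/r2)*(1 - sqrt(2*r1/(r1+r2))) = 1117.1878 m/s
total dv = |dv1| + |dv2| = 1409.1810 + 1117.1878 = 2526.3688 m/s = 2.5264 km/s

2.5264 km/s


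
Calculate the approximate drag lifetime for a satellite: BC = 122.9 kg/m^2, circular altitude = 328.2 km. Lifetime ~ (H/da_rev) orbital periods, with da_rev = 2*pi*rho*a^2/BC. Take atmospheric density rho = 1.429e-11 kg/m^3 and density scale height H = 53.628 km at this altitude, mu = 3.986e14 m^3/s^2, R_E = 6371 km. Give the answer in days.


a = R_E + alt = 6699.2000 km = 6.6992e+06 m
da_rev = 2*pi*rho*a^2/BC = 2*pi*1.429e-11*(6.6992e+06)^2/122.9 = 32.787334 m per revolution
N = H/da_rev = 53628.0000 m / 32.787334 m = 1635.6316 revolutions
P = 2*pi*sqrt(a^3/mu) = 5456.8955 s
lifetime = N*P = 1635.6316 * 5456.8955 = 8.9254708e+06 s = 103.3041 days

103.3041 days


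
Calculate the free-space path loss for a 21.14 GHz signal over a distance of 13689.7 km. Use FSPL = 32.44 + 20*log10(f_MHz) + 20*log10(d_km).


f = 21.14 GHz = 21140.0000 MHz
d = 13689.7 km
FSPL = 32.44 + 20*log10(21140.0000) + 20*log10(13689.7)
FSPL = 32.44 + 86.5021 + 82.7279
FSPL = 201.6700 dB

201.6700 dB


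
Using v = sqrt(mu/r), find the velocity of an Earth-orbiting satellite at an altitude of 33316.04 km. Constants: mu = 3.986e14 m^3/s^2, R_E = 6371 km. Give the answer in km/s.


r = R_E + alt = 6371.0 + 33316.04 = 39687.0400 km = 3.968704e+07 m
v = sqrt(mu/r) = sqrt(3.986e14 / 3.968704e+07) = 3169.1609 m/s = 3.1692 km/s

3.1692 km/s


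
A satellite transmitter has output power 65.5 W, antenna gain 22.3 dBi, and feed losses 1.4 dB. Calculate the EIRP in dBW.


Pt = 65.5 W = 18.1624 dBW
EIRP = Pt_dBW + Gt - losses = 18.1624 + 22.3 - 1.4 = 39.0624 dBW

39.0624 dBW


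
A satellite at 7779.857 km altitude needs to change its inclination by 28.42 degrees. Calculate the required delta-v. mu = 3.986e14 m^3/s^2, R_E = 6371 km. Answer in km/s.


r = 14150.8570 km = 1.4150857e+07 m
V = sqrt(mu/r) = 5307.3445 m/s
di = 28.42 deg = 0.4960226 rad
dV = 2*V*sin(di/2) = 2*5307.3445*sin(0.2480113)
dV = 2605.6576 m/s = 2.6057 km/s

2.6057 km/s


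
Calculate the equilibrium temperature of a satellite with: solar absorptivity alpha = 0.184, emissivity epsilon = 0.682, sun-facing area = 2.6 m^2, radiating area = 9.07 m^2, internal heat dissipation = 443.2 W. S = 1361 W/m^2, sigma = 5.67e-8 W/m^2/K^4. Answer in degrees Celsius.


Numerator = alpha*S*A_sun + Q_int = 0.184*1361*2.6 + 443.2 = 1094.3024 W
Denominator = eps*sigma*A_rad = 0.682*5.67e-8*9.07 = 3.5073146e-07 W/K^4
T^4 = 3.1200577e+09 K^4
T = 236.3419 K = -36.8081 C

-36.8081 degrees Celsius


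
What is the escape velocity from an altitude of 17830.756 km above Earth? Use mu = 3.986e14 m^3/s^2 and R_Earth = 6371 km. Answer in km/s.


r = 6371.0 + 17830.756 = 24201.7560 km = 2.4201756e+07 m
v_esc = sqrt(2*mu/r) = sqrt(2*3.986e14 / 2.4201756e+07)
v_esc = 5739.3169 m/s = 5.7393 km/s

5.7393 km/s


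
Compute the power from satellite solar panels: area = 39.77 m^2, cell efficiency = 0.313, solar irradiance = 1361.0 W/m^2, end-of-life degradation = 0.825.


P = area * eta * S * degradation
P = 39.77 * 0.313 * 1361.0 * 0.825
P = 13976.9368 W

13976.9368 W


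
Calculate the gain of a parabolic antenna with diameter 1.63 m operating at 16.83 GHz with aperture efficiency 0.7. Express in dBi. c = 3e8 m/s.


lambda = c/f = 3e8 / 1.683e+10 = 0.01782531 m
G = eta*(pi*D/lambda)^2 = 0.7*(pi*1.63/0.01782531)^2
G = 57769.5144 (linear)
G = 10*log10(57769.5144) = 47.6170 dBi

47.6170 dBi


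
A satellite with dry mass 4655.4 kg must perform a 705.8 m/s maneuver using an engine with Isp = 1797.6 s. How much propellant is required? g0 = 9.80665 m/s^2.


ve = Isp * g0 = 1797.6 * 9.80665 = 17628.434040 m/s
mass ratio = exp(dv/ve) = exp(705.8/17628.434040) = 1.04084990
m_prop = m_dry * (mr - 1) = 4655.4 * (1.04084990 - 1)
m_prop = 190.1726 kg

190.1726 kg


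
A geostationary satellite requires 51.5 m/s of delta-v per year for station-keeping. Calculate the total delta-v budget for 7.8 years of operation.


dV = rate * years = 51.5 * 7.8
dV = 401.7000 m/s

401.7000 m/s


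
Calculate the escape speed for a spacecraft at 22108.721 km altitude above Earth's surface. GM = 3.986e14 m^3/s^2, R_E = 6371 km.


r = 6371.0 + 22108.721 = 28479.7210 km = 2.8479721e+07 m
v_esc = sqrt(2*mu/r) = sqrt(2*3.986e14 / 2.8479721e+07)
v_esc = 5290.7322 m/s = 5.2907 km/s

5.2907 km/s


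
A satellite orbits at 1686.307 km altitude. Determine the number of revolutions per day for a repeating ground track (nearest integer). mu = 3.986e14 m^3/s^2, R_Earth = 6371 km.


r = 8.057307e+06 m
T = 2*pi*sqrt(r^3/mu) = 7197.7389 s = 119.9623 min
revs/day = 1440 / 119.9623 = 12.0038
Rounded: 12 revolutions per day

12 revolutions per day


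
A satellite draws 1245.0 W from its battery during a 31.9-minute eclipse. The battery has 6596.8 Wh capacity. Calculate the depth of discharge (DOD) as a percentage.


E_used = P * t / 60 = 1245.0 * 31.9 / 60 = 661.9250 Wh
DOD = E_used / E_total * 100 = 661.9250 / 6596.8 * 100
DOD = 10.0340 %

10.0340 %


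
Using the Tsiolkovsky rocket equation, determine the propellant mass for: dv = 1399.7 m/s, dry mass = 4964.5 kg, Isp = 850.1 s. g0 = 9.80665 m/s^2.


ve = Isp * g0 = 850.1 * 9.80665 = 8336.633165 m/s
mass ratio = exp(dv/ve) = exp(1399.7/8336.633165) = 1.18281538
m_prop = m_dry * (mr - 1) = 4964.5 * (1.18281538 - 1)
m_prop = 907.5870 kg

907.5870 kg


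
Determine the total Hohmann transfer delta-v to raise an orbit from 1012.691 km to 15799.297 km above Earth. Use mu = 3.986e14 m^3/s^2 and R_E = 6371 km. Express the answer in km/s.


r1 = 7383.6910 km = 7.383691e+06 m
r2 = 22170.2970 km = 2.2170297e+07 m
dv1 = sqrt(mu/r1)*(sqrt(2*r2/(r1+r2)) - 1) = 1652.2592 m/s
dv2 = sqrt(mu/r2)*(1 - sqrt(2*r1/(r1+r2))) = 1242.8913 m/s
total dv = |dv1| + |dv2| = 1652.2592 + 1242.8913 = 2895.1504 m/s = 2.8952 km/s

2.8952 km/s


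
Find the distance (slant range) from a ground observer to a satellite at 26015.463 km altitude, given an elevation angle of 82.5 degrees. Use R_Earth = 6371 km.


h = 26015.463 km, el = 82.5 deg
d = -R_E*sin(el) + sqrt((R_E*sin(el))^2 + 2*R_E*h + h^2)
d = -6371.0000*sin(1.4399) + sqrt((6371.0000*0.9914449)^2 + 2*6371.0000*26015.463 + 26015.463^2)
d = 26059.2898 km

26059.2898 km


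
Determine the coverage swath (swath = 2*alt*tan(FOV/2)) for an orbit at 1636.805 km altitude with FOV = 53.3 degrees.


FOV = 53.3 deg = 0.9302605 rad
swath = 2 * alt * tan(FOV/2) = 2 * 1636.805 * tan(0.4651302)
swath = 2 * 1636.805 * 0.5018547
swath = 1642.8765 km

1642.8765 km


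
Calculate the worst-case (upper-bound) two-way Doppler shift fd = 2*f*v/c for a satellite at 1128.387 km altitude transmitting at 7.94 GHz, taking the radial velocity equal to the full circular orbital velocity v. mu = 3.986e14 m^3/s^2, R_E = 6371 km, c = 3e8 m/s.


r = 7.499387e+06 m
v = sqrt(mu/r) = 7290.4740 m/s (worst-case radial velocity)
f = 7.94 GHz = 7.94e+09 Hz
fd = 2*f*v/c = 2*7.94e+09*7290.4740/3.0e+08
fd = 385909.0894 Hz

385909.0894 Hz


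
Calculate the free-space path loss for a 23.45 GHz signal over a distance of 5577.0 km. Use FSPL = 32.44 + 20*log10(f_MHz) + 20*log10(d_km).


f = 23.45 GHz = 23450.0000 MHz
d = 5577.0 km
FSPL = 32.44 + 20*log10(23450.0000) + 20*log10(5577.0)
FSPL = 32.44 + 87.4029 + 74.9280
FSPL = 194.7709 dB

194.7709 dB


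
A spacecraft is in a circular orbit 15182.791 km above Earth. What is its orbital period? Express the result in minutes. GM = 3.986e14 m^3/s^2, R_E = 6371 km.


r = 21553.7910 km = 2.1553791e+07 m
T = 2*pi*sqrt(r^3/mu) = 2*pi*sqrt(1.0013156e+22 / 3.986e14)
T = 31491.7447 s = 524.8624 min

524.8624 minutes


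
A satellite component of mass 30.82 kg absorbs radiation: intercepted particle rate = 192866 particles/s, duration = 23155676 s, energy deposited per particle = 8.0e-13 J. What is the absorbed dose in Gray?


Total energy deposited = rate * time * E_per
  = 192866 * 23155676 * 8.0e-13 = 3.5728 J
Dose = E_total / mass = 3.5728 / 30.82
Dose = 0.1159232 Gy

0.1159 Gy


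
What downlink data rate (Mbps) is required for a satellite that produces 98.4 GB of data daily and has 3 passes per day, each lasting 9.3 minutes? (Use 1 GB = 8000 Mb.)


total contact time = 3 * 9.3 * 60 = 1674.0000 s
data = 98.4 GB = 787200.0000 Mb
rate = 787200.0000 / 1674.0000 = 470.2509 Mbps

470.2509 Mbps


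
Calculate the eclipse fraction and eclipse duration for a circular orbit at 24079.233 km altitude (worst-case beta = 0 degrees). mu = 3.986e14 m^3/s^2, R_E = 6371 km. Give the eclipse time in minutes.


r = 30450.2330 km
T = 881.3449 min
Eclipse fraction = arcsin(R_E/r)/pi = arcsin(6371.0000/30450.2330)/pi
= arcsin(0.2092266)/pi = 0.06709464
Eclipse duration = 0.06709464 * 881.3449 = 59.1335 min

59.1335 minutes


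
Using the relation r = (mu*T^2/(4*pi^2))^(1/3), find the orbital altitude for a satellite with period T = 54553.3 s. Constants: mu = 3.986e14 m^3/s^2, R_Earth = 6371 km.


T = 54553.3 s
r = (mu*T^2/(4*pi^2))^(1/3) = (3.986e14 * 54553.3^2 / (4*pi^2))^(1/3)
r = 3.1088985e+07 m = 31088.9846 km
alt = r - R_E = 31088.9846 - 6371 = 24717.9846 km

24717.9846 km


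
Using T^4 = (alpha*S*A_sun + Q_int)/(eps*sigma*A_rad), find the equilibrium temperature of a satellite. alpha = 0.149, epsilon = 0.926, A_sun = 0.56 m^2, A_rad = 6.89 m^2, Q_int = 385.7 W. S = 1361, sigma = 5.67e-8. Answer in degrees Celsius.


Numerator = alpha*S*A_sun + Q_int = 0.149*1361*0.56 + 385.7 = 499.2618 W
Denominator = eps*sigma*A_rad = 0.926*5.67e-8*6.89 = 3.6175394e-07 W/K^4
T^4 = 1.3801145e+09 K^4
T = 192.7431 K = -80.4069 C

-80.4069 degrees Celsius


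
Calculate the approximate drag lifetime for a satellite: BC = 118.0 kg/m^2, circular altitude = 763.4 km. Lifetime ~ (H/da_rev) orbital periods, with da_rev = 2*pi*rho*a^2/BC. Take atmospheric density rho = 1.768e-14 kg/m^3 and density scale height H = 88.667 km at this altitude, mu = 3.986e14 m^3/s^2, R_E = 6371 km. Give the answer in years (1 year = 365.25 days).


a = R_E + alt = 7134.4000 km = 7.1344e+06 m
da_rev = 2*pi*rho*a^2/BC = 2*pi*1.768e-14*(7.1344e+06)^2/118.0 = 0.0479175971 m per revolution
N = H/da_rev = 88667.0000 m / 0.0479175971 m = 1.8504058e+06 revolutions
P = 2*pi*sqrt(a^3/mu) = 5997.1844 s
lifetime = N*P = 1.8504058e+06 * 5997.1844 = 1.1097225e+10 s = 128440.1027 days
years = 128440.1027 / 365.25 = 351.6498 years

351.6498 years


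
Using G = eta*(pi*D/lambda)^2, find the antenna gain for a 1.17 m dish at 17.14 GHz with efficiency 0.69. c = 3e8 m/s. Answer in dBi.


lambda = c/f = 3e8 / 1.714e+10 = 0.01750292 m
G = eta*(pi*D/lambda)^2 = 0.69*(pi*1.17/0.01750292)^2
G = 30429.8412 (linear)
G = 10*log10(30429.8412) = 44.8330 dBi

44.8330 dBi


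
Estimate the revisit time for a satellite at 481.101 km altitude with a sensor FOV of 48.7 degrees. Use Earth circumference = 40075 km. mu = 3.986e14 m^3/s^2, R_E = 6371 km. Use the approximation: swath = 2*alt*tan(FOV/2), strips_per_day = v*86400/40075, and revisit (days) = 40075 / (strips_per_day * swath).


swath = 2*481.101*tan(0.4249877) = 435.4621 km
v = sqrt(mu/r) = 7627.0531 m/s = 7.6271 km/s
strips/day = v*86400/40075 = 7.6271*86400/40075 = 16.4436
coverage/day = strips * swath = 16.4436 * 435.4621 = 7160.5662 km
revisit = 40075 / 7160.5662 = 5.5966 days

5.5966 days


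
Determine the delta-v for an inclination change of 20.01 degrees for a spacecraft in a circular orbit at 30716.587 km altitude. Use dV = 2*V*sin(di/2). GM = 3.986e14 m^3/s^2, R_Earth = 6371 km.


r = 37087.5870 km = 3.7087587e+07 m
V = sqrt(mu/r) = 3278.3428 m/s
di = 20.01 deg = 0.3492404 rad
dV = 2*V*sin(di/2) = 2*3278.3428*sin(0.1746202)
dV = 1139.1200 m/s = 1.1391 km/s

1.1391 km/s


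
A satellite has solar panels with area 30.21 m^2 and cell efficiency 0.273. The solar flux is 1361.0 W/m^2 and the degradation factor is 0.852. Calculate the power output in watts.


P = area * eta * S * degradation
P = 30.21 * 0.273 * 1361.0 * 0.852
P = 9563.3729 W

9563.3729 W


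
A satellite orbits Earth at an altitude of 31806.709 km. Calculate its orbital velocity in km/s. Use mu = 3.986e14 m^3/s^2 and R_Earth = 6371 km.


r = R_E + alt = 6371.0 + 31806.709 = 38177.7090 km = 3.8177709e+07 m
v = sqrt(mu/r) = sqrt(3.986e14 / 3.8177709e+07) = 3231.1991 m/s = 3.2312 km/s

3.2312 km/s


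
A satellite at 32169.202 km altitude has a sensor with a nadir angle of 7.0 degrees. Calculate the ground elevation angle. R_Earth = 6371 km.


r = R_E + alt = 38540.2020 km
Law of sines in the satellite / Earth-center / ground-point triangle:
  sin(nadir)/R_E = sin(90 + el)/r  =>  cos(el) = (r/R_E)*sin(nadir)
cos(el) = (38540.2020 / 6371.0000) * sin(7.0 deg) = 0.7372264
el = arccos(0.7372264) = 42.5043 deg
(Earth-central angle = 90 - nadir - el = 40.4957 deg)

42.5043 degrees


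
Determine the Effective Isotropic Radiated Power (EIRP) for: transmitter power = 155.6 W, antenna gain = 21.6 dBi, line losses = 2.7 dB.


Pt = 155.6 W = 21.9201 dBW
EIRP = Pt_dBW + Gt - losses = 21.9201 + 21.6 - 2.7 = 40.8201 dBW

40.8201 dBW


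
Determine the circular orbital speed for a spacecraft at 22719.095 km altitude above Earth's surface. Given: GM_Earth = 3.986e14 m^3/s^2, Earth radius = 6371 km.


r = R_E + alt = 6371.0 + 22719.095 = 29090.0950 km = 2.9090095e+07 m
v = sqrt(mu/r) = sqrt(3.986e14 / 2.9090095e+07) = 3701.6562 m/s = 3.7017 km/s

3.7017 km/s


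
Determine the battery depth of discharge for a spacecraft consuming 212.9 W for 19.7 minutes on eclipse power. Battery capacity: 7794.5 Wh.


E_used = P * t / 60 = 212.9 * 19.7 / 60 = 69.9022 Wh
DOD = E_used / E_total * 100 = 69.9022 / 7794.5 * 100
DOD = 0.896814 %

0.8968 %


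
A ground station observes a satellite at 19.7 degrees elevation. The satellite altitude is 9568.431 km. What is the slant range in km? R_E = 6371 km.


h = 9568.431 km, el = 19.7 deg
d = -R_E*sin(el) + sqrt((R_E*sin(el))^2 + 2*R_E*h + h^2)
d = -6371.0000*sin(0.3438299) + sqrt((6371.0000*0.3370953)^2 + 2*6371.0000*9568.431 + 9568.431^2)
d = 12620.1740 km

12620.1740 km


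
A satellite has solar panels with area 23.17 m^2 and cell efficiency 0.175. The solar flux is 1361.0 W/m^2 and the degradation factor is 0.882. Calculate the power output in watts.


P = area * eta * S * degradation
P = 23.17 * 0.175 * 1361.0 * 0.882
P = 4867.3300 W

4867.3300 W


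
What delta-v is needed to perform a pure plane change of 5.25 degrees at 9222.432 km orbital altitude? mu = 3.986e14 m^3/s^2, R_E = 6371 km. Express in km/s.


r = 15593.4320 km = 1.5593432e+07 m
V = sqrt(mu/r) = 5055.8920 m/s
di = 5.25 deg = 0.09162979 rad
dV = 2*V*sin(di/2) = 2*5055.8920*sin(0.04581489)
dV = 463.1083 m/s = 0.4631083 km/s

0.4631 km/s


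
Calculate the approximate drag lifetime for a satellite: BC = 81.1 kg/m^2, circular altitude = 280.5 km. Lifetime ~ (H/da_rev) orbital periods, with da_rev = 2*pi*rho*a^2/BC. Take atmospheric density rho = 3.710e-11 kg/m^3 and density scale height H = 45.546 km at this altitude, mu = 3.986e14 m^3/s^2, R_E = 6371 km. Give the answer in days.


a = R_E + alt = 6651.5000 km = 6.6515e+06 m
da_rev = 2*pi*rho*a^2/BC = 2*pi*3.710e-11*(6.6515e+06)^2/81.1 = 127.166323 m per revolution
N = H/da_rev = 45546.0000 m / 127.166323 m = 358.1609 revolutions
P = 2*pi*sqrt(a^3/mu) = 5398.7176 s
lifetime = N*P = 358.1609 * 5398.7176 = 1.9336094e+06 s = 22.3797 days

22.3797 days


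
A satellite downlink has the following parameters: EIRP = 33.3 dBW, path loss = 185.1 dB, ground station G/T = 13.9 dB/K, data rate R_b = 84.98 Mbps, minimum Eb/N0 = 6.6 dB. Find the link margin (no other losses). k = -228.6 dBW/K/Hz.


C/N0 = EIRP - FSPL + G/T - k = 33.3 - 185.1 + 13.9 - (-228.6)
C/N0 = 90.7000 dB-Hz
R_b = 84.98 Mbps = 8.498e+07 bps -> 10*log10(R_b) = 79.2932 dB-Hz
Eb/N0 = C/N0 - 10*log10(R_b) = 90.7000 - 79.2932 = 11.4068 dB
Margin = Eb/N0 - Eb/N0_req = 11.4068 - 6.6 = 4.8068 dB (link closes)

4.8068 dB


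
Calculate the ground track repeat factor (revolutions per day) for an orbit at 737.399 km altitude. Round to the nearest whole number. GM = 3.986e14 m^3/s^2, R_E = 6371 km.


r = 7.108399e+06 m
T = 2*pi*sqrt(r^3/mu) = 5964.4296 s = 99.4072 min
revs/day = 1440 / 99.4072 = 14.4859
Rounded: 14 revolutions per day

14 revolutions per day


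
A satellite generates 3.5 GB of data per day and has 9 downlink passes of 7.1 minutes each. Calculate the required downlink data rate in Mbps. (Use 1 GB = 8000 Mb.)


total contact time = 9 * 7.1 * 60 = 3834.0000 s
data = 3.5 GB = 28000.0000 Mb
rate = 28000.0000 / 3834.0000 = 7.3031 Mbps

7.3031 Mbps


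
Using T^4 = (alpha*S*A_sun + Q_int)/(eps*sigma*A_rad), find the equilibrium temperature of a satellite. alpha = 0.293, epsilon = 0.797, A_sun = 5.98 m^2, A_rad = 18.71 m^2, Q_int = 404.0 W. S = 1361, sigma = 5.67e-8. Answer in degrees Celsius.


Numerator = alpha*S*A_sun + Q_int = 0.293*1361*5.98 + 404.0 = 2788.6625 W
Denominator = eps*sigma*A_rad = 0.797*5.67e-8*18.71 = 8.4550303e-07 W/K^4
T^4 = 3.2982289e+09 K^4
T = 239.6460 K = -33.5040 C

-33.5040 degrees Celsius


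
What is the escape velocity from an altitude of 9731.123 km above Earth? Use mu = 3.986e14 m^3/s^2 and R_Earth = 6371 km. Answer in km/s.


r = 6371.0 + 9731.123 = 16102.1230 km = 1.6102123e+07 m
v_esc = sqrt(2*mu/r) = sqrt(2*3.986e14 / 1.6102123e+07)
v_esc = 7036.2632 m/s = 7.0363 km/s

7.0363 km/s


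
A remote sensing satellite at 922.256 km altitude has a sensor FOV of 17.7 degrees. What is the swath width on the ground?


FOV = 17.7 deg = 0.3089233 rad
swath = 2 * alt * tan(FOV/2) = 2 * 922.256 * tan(0.1544616)
swath = 2 * 922.256 * 0.1557019
swath = 287.1940 km

287.1940 km


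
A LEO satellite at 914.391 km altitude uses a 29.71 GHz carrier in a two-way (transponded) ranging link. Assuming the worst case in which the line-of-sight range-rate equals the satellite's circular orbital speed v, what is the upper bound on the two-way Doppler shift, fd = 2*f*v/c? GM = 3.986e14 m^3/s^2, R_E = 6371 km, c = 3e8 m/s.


r = 7.285391e+06 m
v = sqrt(mu/r) = 7396.7717 m/s (worst-case radial velocity)
f = 29.71 GHz = 2.971e+10 Hz
fd = 2*f*v/c = 2*2.971e+10*7396.7717/3.0e+08
fd = 1.4650539e+06 Hz

1.4651e+06 Hz


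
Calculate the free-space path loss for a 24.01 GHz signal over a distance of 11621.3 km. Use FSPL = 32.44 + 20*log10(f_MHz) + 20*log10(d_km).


f = 24.01 GHz = 24010.0000 MHz
d = 11621.3 km
FSPL = 32.44 + 20*log10(24010.0000) + 20*log10(11621.3)
FSPL = 32.44 + 87.6078 + 81.3051
FSPL = 201.3529 dB

201.3529 dB


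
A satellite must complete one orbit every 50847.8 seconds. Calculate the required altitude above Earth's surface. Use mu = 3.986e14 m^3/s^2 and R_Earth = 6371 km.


T = 50847.8 s
r = (mu*T^2/(4*pi^2))^(1/3) = (3.986e14 * 50847.8^2 / (4*pi^2))^(1/3)
r = 2.9664746e+07 m = 29664.7458 km
alt = r - R_E = 29664.7458 - 6371 = 23293.7458 km

23293.7458 km


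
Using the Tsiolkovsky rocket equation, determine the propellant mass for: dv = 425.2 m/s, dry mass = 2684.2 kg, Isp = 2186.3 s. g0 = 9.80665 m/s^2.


ve = Isp * g0 = 2186.3 * 9.80665 = 21440.278895 m/s
mass ratio = exp(dv/ve) = exp(425.2/21440.278895) = 1.02002979
m_prop = m_dry * (mr - 1) = 2684.2 * (1.02002979 - 1)
m_prop = 53.7640 kg

53.7640 kg


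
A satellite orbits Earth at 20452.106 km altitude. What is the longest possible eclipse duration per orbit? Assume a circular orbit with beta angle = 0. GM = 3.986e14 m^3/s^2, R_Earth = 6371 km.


r = 26823.1060 km
T = 728.6577 min
Eclipse fraction = arcsin(R_E/r)/pi = arcsin(6371.0000/26823.1060)/pi
= arcsin(0.2375191)/pi = 0.07633423
Eclipse duration = 0.07633423 * 728.6577 = 55.6215 min

55.6215 minutes


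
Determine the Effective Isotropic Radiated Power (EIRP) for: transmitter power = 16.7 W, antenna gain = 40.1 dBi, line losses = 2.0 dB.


Pt = 16.7 W = 12.2272 dBW
EIRP = Pt_dBW + Gt - losses = 12.2272 + 40.1 - 2.0 = 50.3272 dBW

50.3272 dBW


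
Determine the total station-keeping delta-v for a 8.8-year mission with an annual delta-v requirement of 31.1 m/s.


dV = rate * years = 31.1 * 8.8
dV = 273.6800 m/s

273.6800 m/s


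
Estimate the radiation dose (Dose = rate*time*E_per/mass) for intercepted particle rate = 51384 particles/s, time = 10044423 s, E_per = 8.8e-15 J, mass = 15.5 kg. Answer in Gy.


Total energy deposited = rate * time * E_per
  = 51384 * 10044423 * 8.8e-15 = 0.004541879 J
Dose = E_total / mass = 0.004541879 / 15.5
Dose = 2.9302446e-04 Gy

2.9302e-04 Gy


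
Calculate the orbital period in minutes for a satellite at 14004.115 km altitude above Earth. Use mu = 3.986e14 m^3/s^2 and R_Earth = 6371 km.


r = 20375.1150 km = 2.0375115e+07 m
T = 2*pi*sqrt(r^3/mu) = 2*pi*sqrt(8.4586335e+21 / 3.986e14)
T = 28944.1849 s = 482.4031 min

482.4031 minutes


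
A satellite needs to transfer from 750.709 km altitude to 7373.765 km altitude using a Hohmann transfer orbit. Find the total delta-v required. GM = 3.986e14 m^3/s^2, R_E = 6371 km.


r1 = 7121.7090 km = 7.121709e+06 m
r2 = 13744.7650 km = 1.3744765e+07 m
dv1 = sqrt(mu/r1)*(sqrt(2*r2/(r1+r2)) - 1) = 1105.5944 m/s
dv2 = sqrt(mu/r2)*(1 - sqrt(2*r1/(r1+r2))) = 935.9706 m/s
total dv = |dv1| + |dv2| = 1105.5944 + 935.9706 = 2041.5650 m/s = 2.0416 km/s

2.0416 km/s


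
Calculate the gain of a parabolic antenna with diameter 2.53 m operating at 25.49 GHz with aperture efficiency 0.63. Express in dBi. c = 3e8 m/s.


lambda = c/f = 3e8 / 2.549e+10 = 0.01176932 m
G = eta*(pi*D/lambda)^2 = 0.63*(pi*2.53/0.01176932)^2
G = 287328.3631 (linear)
G = 10*log10(287328.3631) = 54.5838 dBi

54.5838 dBi


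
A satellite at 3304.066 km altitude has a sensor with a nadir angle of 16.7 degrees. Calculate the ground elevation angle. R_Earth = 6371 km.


r = R_E + alt = 9675.0660 km
Law of sines in the satellite / Earth-center / ground-point triangle:
  sin(nadir)/R_E = sin(90 + el)/r  =>  cos(el) = (r/R_E)*sin(nadir)
cos(el) = (9675.0660 / 6371.0000) * sin(16.7 deg) = 0.4363886
el = arccos(0.4363886) = 64.1263 deg
(Earth-central angle = 90 - nadir - el = 9.1737 deg)

64.1263 degrees


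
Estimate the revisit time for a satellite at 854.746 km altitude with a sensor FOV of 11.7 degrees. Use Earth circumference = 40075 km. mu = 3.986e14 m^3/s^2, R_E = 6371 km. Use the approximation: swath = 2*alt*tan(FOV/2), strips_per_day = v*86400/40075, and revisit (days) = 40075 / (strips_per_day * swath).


swath = 2*854.746*tan(0.1021018) = 175.1512 km
v = sqrt(mu/r) = 7427.2373 m/s = 7.4272 km/s
strips/day = v*86400/40075 = 7.4272*86400/40075 = 16.0128
coverage/day = strips * swath = 16.0128 * 175.1512 = 2804.6627 km
revisit = 40075 / 2804.6627 = 14.2887 days

14.2887 days


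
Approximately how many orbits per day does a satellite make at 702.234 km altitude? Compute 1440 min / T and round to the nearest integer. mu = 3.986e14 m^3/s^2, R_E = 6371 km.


r = 7.073234e+06 m
T = 2*pi*sqrt(r^3/mu) = 5920.2256 s = 98.6704 min
revs/day = 1440 / 98.6704 = 14.5940
Rounded: 15 revolutions per day

15 revolutions per day


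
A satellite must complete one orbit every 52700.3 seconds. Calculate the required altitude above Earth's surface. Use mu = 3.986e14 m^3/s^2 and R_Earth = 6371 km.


T = 52700.3 s
r = (mu*T^2/(4*pi^2))^(1/3) = (3.986e14 * 52700.3^2 / (4*pi^2))^(1/3)
r = 3.0380943e+07 m = 30380.9426 km
alt = r - R_E = 30380.9426 - 6371 = 24009.9426 km

24009.9426 km


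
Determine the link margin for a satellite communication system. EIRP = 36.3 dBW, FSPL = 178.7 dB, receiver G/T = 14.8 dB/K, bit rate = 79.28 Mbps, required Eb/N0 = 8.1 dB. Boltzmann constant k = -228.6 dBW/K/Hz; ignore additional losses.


C/N0 = EIRP - FSPL + G/T - k = 36.3 - 178.7 + 14.8 - (-228.6)
C/N0 = 101.0000 dB-Hz
R_b = 79.28 Mbps = 7.928e+07 bps -> 10*log10(R_b) = 78.9916 dB-Hz
Eb/N0 = C/N0 - 10*log10(R_b) = 101.0000 - 78.9916 = 22.0084 dB
Margin = Eb/N0 - Eb/N0_req = 22.0084 - 8.1 = 13.9084 dB (link closes)

13.9084 dB


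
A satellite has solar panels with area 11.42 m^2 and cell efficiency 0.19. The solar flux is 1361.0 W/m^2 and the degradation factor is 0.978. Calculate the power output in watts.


P = area * eta * S * degradation
P = 11.42 * 0.19 * 1361.0 * 0.978
P = 2888.1296 W

2888.1296 W


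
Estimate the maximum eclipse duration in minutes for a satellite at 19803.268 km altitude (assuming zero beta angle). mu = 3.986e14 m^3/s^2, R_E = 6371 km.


r = 26174.2680 km
T = 702.3794 min
Eclipse fraction = arcsin(R_E/r)/pi = arcsin(6371.0000/26174.2680)/pi
= arcsin(0.243407)/pi = 0.07826507
Eclipse duration = 0.07826507 * 702.3794 = 54.9718 min

54.9718 minutes


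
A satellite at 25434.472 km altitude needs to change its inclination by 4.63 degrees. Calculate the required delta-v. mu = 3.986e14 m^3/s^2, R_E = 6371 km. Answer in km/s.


r = 31805.4720 km = 3.1805472e+07 m
V = sqrt(mu/r) = 3540.1179 m/s
di = 4.63 deg = 0.08080874 rad
dV = 2*V*sin(di/2) = 2*3540.1179*sin(0.04040437)
dV = 285.9947 m/s = 0.2859947 km/s

0.2860 km/s


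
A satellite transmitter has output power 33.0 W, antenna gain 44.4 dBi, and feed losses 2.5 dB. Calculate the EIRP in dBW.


Pt = 33.0 W = 15.1851 dBW
EIRP = Pt_dBW + Gt - losses = 15.1851 + 44.4 - 2.5 = 57.0851 dBW

57.0851 dBW


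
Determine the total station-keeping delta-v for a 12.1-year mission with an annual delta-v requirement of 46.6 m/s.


dV = rate * years = 46.6 * 12.1
dV = 563.8600 m/s

563.8600 m/s


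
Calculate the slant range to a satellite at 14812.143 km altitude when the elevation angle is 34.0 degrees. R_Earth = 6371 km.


h = 14812.143 km, el = 34.0 deg
d = -R_E*sin(el) + sqrt((R_E*sin(el))^2 + 2*R_E*h + h^2)
d = -6371.0000*sin(0.5934119) + sqrt((6371.0000*0.5591929)^2 + 2*6371.0000*14812.143 + 14812.143^2)
d = 16951.4785 km

16951.4785 km


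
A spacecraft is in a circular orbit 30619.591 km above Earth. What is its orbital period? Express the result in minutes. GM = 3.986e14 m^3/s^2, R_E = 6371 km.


r = 36990.5910 km = 3.6990591e+07 m
T = 2*pi*sqrt(r^3/mu) = 2*pi*sqrt(5.0614367e+22 / 3.986e14)
T = 70802.4240 s = 1180.0404 min

1180.0404 minutes


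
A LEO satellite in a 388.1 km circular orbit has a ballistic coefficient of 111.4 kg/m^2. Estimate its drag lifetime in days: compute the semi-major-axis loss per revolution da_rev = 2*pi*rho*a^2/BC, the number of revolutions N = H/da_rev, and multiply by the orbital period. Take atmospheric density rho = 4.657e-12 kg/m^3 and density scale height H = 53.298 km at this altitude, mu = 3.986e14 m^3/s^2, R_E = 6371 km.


a = R_E + alt = 6759.1000 km = 6.7591e+06 m
da_rev = 2*pi*rho*a^2/BC = 2*pi*4.657e-12*(6.7591e+06)^2/111.4 = 11.999929 m per revolution
N = H/da_rev = 53298.0000 m / 11.999929 m = 4441.5265 revolutions
P = 2*pi*sqrt(a^3/mu) = 5530.2470 s
lifetime = N*P = 4441.5265 * 5530.2470 = 2.4562738e+07 s = 284.2910 days

284.2910 days


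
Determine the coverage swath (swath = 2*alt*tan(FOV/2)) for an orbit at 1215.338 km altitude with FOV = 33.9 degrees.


FOV = 33.9 deg = 0.5916666 rad
swath = 2 * alt * tan(FOV/2) = 2 * 1215.338 * tan(0.2958333)
swath = 2 * 1215.338 * 0.3047767
swath = 740.8134 km

740.8134 km


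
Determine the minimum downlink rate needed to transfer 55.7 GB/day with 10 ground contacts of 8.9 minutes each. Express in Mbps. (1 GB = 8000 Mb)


total contact time = 10 * 8.9 * 60 = 5340.0000 s
data = 55.7 GB = 445600.0000 Mb
rate = 445600.0000 / 5340.0000 = 83.4457 Mbps

83.4457 Mbps


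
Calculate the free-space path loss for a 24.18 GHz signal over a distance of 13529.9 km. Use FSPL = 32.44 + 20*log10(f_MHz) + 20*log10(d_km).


f = 24.18 GHz = 24180.0000 MHz
d = 13529.9 km
FSPL = 32.44 + 20*log10(24180.0000) + 20*log10(13529.9)
FSPL = 32.44 + 87.6691 + 82.6259
FSPL = 202.7350 dB

202.7350 dB


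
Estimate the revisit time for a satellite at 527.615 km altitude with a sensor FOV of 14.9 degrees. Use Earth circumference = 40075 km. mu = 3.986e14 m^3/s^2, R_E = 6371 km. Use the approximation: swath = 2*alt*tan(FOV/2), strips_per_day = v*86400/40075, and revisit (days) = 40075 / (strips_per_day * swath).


swath = 2*527.615*tan(0.130027) = 137.9869 km
v = sqrt(mu/r) = 7601.2968 m/s = 7.6013 km/s
strips/day = v*86400/40075 = 7.6013*86400/40075 = 16.3881
coverage/day = strips * swath = 16.3881 * 137.9869 = 2261.3403 km
revisit = 40075 / 2261.3403 = 17.7218 days

17.7218 days


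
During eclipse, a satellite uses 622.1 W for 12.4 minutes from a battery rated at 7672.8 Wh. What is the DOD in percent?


E_used = P * t / 60 = 622.1 * 12.4 / 60 = 128.5673 Wh
DOD = E_used / E_total * 100 = 128.5673 / 7672.8 * 100
DOD = 1.6756 %

1.6756 %


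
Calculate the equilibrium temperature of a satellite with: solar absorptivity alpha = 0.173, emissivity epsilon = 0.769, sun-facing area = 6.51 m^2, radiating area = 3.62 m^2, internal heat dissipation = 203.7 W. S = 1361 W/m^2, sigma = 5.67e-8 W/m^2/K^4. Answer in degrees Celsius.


Numerator = alpha*S*A_sun + Q_int = 0.173*1361*6.51 + 203.7 = 1736.4990 W
Denominator = eps*sigma*A_rad = 0.769*5.67e-8*3.62 = 1.5784033e-07 W/K^4
T^4 = 1.1001618e+10 K^4
T = 323.8651 K = 50.7151 C

50.7151 degrees Celsius


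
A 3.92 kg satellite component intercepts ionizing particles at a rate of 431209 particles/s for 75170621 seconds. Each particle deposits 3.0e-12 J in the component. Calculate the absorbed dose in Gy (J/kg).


Total energy deposited = rate * time * E_per
  = 431209 * 75170621 * 3.0e-12 = 97.2427 J
Dose = E_total / mass = 97.2427 / 3.92
Dose = 24.8068 Gy

24.8068 Gy


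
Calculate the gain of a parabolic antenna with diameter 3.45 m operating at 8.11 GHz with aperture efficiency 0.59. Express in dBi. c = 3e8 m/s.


lambda = c/f = 3e8 / 8.11e+09 = 0.03699137 m
G = eta*(pi*D/lambda)^2 = 0.59*(pi*3.45/0.03699137)^2
G = 50651.1309 (linear)
G = 10*log10(50651.1309) = 47.0459 dBi

47.0459 dBi


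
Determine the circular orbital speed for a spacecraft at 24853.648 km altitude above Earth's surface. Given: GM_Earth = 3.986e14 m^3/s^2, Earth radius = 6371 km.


r = R_E + alt = 6371.0 + 24853.648 = 31224.6480 km = 3.1224648e+07 m
v = sqrt(mu/r) = sqrt(3.986e14 / 3.1224648e+07) = 3572.8919 m/s = 3.5729 km/s

3.5729 km/s


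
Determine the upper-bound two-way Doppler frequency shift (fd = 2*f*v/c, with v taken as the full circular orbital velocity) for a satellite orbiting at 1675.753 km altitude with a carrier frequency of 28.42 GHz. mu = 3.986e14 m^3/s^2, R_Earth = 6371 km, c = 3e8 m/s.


r = 8.046753e+06 m
v = sqrt(mu/r) = 7038.1467 m/s (worst-case radial velocity)
f = 28.42 GHz = 2.842e+10 Hz
fd = 2*f*v/c = 2*2.842e+10*7038.1467/3.0e+08
fd = 1.3334942e+06 Hz

1.3335e+06 Hz


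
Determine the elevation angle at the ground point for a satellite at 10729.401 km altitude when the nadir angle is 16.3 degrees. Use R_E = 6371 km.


r = R_E + alt = 17100.4010 km
Law of sines in the satellite / Earth-center / ground-point triangle:
  sin(nadir)/R_E = sin(90 + el)/r  =>  cos(el) = (r/R_E)*sin(nadir)
cos(el) = (17100.4010 / 6371.0000) * sin(16.3 deg) = 0.7533375
el = arccos(0.7533375) = 41.1197 deg
(Earth-central angle = 90 - nadir - el = 32.5803 deg)

41.1197 degrees


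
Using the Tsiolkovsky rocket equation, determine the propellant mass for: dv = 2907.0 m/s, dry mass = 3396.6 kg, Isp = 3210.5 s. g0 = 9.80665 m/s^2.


ve = Isp * g0 = 3210.5 * 9.80665 = 31484.249825 m/s
mass ratio = exp(dv/ve) = exp(2907.0/31484.249825) = 1.09672874
m_prop = m_dry * (mr - 1) = 3396.6 * (1.09672874 - 1)
m_prop = 328.5489 kg

328.5489 kg


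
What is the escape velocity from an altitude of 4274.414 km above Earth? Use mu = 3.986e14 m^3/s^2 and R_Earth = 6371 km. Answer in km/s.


r = 6371.0 + 4274.414 = 10645.4140 km = 1.0645414e+07 m
v_esc = sqrt(2*mu/r) = sqrt(2*3.986e14 / 1.0645414e+07)
v_esc = 8653.7106 m/s = 8.6537 km/s

8.6537 km/s


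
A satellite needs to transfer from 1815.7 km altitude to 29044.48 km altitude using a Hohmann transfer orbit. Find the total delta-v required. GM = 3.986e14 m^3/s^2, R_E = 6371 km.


r1 = 8186.7000 km = 8.1867e+06 m
r2 = 35415.4800 km = 3.541548e+07 m
dv1 = sqrt(mu/r1)*(sqrt(2*r2/(r1+r2)) - 1) = 1915.7480 m/s
dv2 = sqrt(mu/r2)*(1 - sqrt(2*r1/(r1+r2))) = 1299.0111 m/s
total dv = |dv1| + |dv2| = 1915.7480 + 1299.0111 = 3214.7590 m/s = 3.2148 km/s

3.2148 km/s


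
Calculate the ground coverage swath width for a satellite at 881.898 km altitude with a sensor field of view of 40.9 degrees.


FOV = 40.9 deg = 0.7138397 rad
swath = 2 * alt * tan(FOV/2) = 2 * 881.898 * tan(0.3569198)
swath = 2 * 881.898 * 0.3728903
swath = 657.7025 km

657.7025 km


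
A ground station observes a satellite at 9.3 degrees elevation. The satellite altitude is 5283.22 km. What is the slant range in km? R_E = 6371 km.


h = 5283.22 km, el = 9.3 deg
d = -R_E*sin(el) + sqrt((R_E*sin(el))^2 + 2*R_E*h + h^2)
d = -6371.0000*sin(0.1623156) + sqrt((6371.0000*0.1616038)^2 + 2*6371.0000*5283.22 + 5283.22^2)
d = 8783.2317 km

8783.2317 km


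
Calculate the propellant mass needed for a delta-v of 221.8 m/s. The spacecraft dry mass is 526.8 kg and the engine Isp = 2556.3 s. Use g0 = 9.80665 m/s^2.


ve = Isp * g0 = 2556.3 * 9.80665 = 25068.739395 m/s
mass ratio = exp(dv/ve) = exp(221.8/25068.739395) = 1.00888693
m_prop = m_dry * (mr - 1) = 526.8 * (1.00888693 - 1)
m_prop = 4.6816 kg

4.6816 kg


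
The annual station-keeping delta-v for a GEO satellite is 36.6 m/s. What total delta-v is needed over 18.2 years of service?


dV = rate * years = 36.6 * 18.2
dV = 666.1200 m/s

666.1200 m/s


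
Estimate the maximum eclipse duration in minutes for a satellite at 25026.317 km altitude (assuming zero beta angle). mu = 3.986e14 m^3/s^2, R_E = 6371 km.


r = 31397.3170 km
T = 922.7813 min
Eclipse fraction = arcsin(R_E/r)/pi = arcsin(6371.0000/31397.3170)/pi
= arcsin(0.2029154)/pi = 0.06504165
Eclipse duration = 0.06504165 * 922.7813 = 60.0192 min

60.0192 minutes


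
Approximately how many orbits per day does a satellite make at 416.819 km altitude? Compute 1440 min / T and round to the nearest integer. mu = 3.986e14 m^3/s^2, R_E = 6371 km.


r = 6.787819e+06 m
T = 2*pi*sqrt(r^3/mu) = 5565.5309 s = 92.7588 min
revs/day = 1440 / 92.7588 = 15.5241
Rounded: 16 revolutions per day

16 revolutions per day


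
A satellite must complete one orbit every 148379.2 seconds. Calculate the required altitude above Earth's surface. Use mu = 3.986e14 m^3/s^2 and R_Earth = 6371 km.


T = 148379.2 s
r = (mu*T^2/(4*pi^2))^(1/3) = (3.986e14 * 148379.2^2 / (4*pi^2))^(1/3)
r = 6.0577015e+07 m = 60577.0150 km
alt = r - R_E = 60577.0150 - 6371 = 54206.0150 km

54206.0150 km


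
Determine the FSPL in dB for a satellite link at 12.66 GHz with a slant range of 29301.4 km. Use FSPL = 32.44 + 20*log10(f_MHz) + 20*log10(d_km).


f = 12.66 GHz = 12660.0000 MHz
d = 29301.4 km
FSPL = 32.44 + 20*log10(12660.0000) + 20*log10(29301.4)
FSPL = 32.44 + 82.0487 + 89.3378
FSPL = 203.8264 dB

203.8264 dB


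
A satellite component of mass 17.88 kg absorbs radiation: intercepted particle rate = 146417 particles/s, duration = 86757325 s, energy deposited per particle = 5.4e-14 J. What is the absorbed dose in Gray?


Total energy deposited = rate * time * E_per
  = 146417 * 86757325 * 5.4e-14 = 0.6859484 J
Dose = E_total / mass = 0.6859484 / 17.88
Dose = 0.038364 Gy

0.0384 Gy


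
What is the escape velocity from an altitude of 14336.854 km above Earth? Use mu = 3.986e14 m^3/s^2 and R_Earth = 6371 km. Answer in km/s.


r = 6371.0 + 14336.854 = 20707.8540 km = 2.0707854e+07 m
v_esc = sqrt(2*mu/r) = sqrt(2*3.986e14 / 2.0707854e+07)
v_esc = 6204.6330 m/s = 6.2046 km/s

6.2046 km/s


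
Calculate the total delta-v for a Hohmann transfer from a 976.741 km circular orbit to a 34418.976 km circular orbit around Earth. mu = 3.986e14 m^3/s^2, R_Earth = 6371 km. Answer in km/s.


r1 = 7347.7410 km = 7.347741e+06 m
r2 = 40789.9760 km = 4.0789976e+07 m
dv1 = sqrt(mu/r1)*(sqrt(2*r2/(r1+r2)) - 1) = 2222.9581 m/s
dv2 = sqrt(mu/r2)*(1 - sqrt(2*r1/(r1+r2))) = 1398.8273 m/s
total dv = |dv1| + |dv2| = 2222.9581 + 1398.8273 = 3621.7855 m/s = 3.6218 km/s

3.6218 km/s


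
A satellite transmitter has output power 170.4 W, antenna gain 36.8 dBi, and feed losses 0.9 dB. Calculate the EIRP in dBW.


Pt = 170.4 W = 22.3147 dBW
EIRP = Pt_dBW + Gt - losses = 22.3147 + 36.8 - 0.9 = 58.2147 dBW

58.2147 dBW


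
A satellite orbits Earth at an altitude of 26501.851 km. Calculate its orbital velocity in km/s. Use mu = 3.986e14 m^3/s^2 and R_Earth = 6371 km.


r = R_E + alt = 6371.0 + 26501.851 = 32872.8510 km = 3.2872851e+07 m
v = sqrt(mu/r) = sqrt(3.986e14 / 3.2872851e+07) = 3482.1699 m/s = 3.4822 km/s

3.4822 km/s


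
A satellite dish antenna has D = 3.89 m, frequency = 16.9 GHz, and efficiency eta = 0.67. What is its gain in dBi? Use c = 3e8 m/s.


lambda = c/f = 3e8 / 1.69e+10 = 0.01775148 m
G = eta*(pi*D/lambda)^2 = 0.67*(pi*3.89/0.01775148)^2
G = 317544.5406 (linear)
G = 10*log10(317544.5406) = 55.0180 dBi

55.0180 dBi


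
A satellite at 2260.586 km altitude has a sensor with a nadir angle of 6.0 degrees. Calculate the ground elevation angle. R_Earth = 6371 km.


r = R_E + alt = 8631.5860 km
Law of sines in the satellite / Earth-center / ground-point triangle:
  sin(nadir)/R_E = sin(90 + el)/r  =>  cos(el) = (r/R_E)*sin(nadir)
cos(el) = (8631.5860 / 6371.0000) * sin(6.0 deg) = 0.1416177
el = arccos(0.1416177) = 81.8585 deg
(Earth-central angle = 90 - nadir - el = 2.1415 deg)

81.8585 degrees


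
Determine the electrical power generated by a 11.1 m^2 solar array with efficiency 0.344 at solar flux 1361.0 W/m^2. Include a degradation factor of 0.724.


P = area * eta * S * degradation
P = 11.1 * 0.344 * 1361.0 * 0.724
P = 3762.5139 W

3762.5139 W


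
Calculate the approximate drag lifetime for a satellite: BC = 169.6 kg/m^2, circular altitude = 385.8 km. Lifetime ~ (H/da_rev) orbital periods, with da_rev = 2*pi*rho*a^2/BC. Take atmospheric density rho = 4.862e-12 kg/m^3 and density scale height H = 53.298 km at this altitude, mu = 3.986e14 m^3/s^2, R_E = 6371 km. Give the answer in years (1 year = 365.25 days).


a = R_E + alt = 6756.8000 km = 6.7568e+06 m
da_rev = 2*pi*rho*a^2/BC = 2*pi*4.862e-12*(6.7568e+06)^2/169.6 = 8.223394 m per revolution
N = H/da_rev = 53298.0000 m / 8.223394 m = 6481.2655 revolutions
P = 2*pi*sqrt(a^3/mu) = 5527.4245 s
lifetime = N*P = 6481.2655 * 5527.4245 = 3.5824705e+07 s = 414.6378 days
years = 414.6378 / 365.25 = 1.1352 years

1.1352 years


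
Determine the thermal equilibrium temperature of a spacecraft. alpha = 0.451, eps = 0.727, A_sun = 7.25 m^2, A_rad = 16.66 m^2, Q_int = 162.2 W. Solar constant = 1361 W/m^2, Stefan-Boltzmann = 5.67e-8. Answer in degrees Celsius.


Numerator = alpha*S*A_sun + Q_int = 0.451*1361*7.25 + 162.2 = 4612.3297 W
Denominator = eps*sigma*A_rad = 0.727*5.67e-8*16.66 = 6.8674019e-07 W/K^4
T^4 = 6.7162659e+09 K^4
T = 286.2740 K = 13.1240 C

13.1240 degrees Celsius
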